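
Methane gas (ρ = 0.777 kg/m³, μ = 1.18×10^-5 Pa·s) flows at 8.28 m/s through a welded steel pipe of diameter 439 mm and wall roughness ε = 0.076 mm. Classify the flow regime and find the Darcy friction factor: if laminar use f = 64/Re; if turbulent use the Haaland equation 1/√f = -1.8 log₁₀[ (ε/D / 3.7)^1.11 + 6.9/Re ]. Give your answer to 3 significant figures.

f ≈ 0.0163

Re = ρVD/μ = 0.777·8.28·0.439/1.18e-05 = 2.394e+05.
Re > 4000 → turbulent. ε/D = 7.6e-05/0.439 = 0.000173; Haaland: 1/√f = -1.8 log₁₀[1.56e-05 + 2.88e-05] = 7.834, so f = 0.0163.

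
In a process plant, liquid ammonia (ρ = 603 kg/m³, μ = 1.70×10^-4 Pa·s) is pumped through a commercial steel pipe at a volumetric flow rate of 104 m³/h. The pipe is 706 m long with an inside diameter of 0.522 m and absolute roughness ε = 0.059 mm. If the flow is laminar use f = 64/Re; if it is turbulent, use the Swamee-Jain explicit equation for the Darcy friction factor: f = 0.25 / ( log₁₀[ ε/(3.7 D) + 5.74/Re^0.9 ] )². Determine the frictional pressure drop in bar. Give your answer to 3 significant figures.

Q = 104 m³/h = 104/3600 = 0.02889 m³/s.
Cross-sectional area A = πD²/4 = π(0.522)²/4 = 0.214 m²; mean velocity V = Q/A = 0.02889/0.214 = 0.135 m/s.
Reynolds number Re = ρVD/μ = 603 · 0.135 · 0.522 / 0.00017 = 2.499e+05.
Re > 4000 → turbulent. Relative roughness ε/D = 5.9e-05/0.522 = 0.000113. Swamee-Jain: f = 0.25/(log₁₀[0.000113/3.7 + 5.74/2.499e+05^0.9])² = 0.25/(log₁₀[3.05e-05 + 7.96e-05])² = 0.25/(-3.958)² = 0.01596.
Darcy-Weisbach: ΔP = f(L/D)(ρV²/2) = 0.01596·(706/0.522)·(603·0.135²/2) = 0.01596·1352·5.494 = 118.6 Pa.
ΔP = 118.6 Pa = 0.00119 bar.

ΔP ≈ 0.00119 bar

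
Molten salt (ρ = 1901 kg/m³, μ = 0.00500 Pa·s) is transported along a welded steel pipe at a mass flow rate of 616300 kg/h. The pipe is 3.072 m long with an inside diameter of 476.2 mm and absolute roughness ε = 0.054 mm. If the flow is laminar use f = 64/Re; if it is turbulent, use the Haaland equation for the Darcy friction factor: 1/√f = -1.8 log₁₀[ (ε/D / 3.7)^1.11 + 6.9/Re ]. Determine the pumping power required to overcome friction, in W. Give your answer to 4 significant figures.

P ≈ 2.631 W

ṁ = 616300 kg/h = 616300/3600 = 171.2 kg/s.
A = πD²/4 = π(0.4762)²/4 = 0.1781 m²; mean velocity V = ṁ/(ρA) = 171.2/(1901 · 0.1781) = 0.5056 m/s.
Reynolds number Re = ρVD/μ = 1901 · 0.5056 · 0.4762 / 0.005 = 9.155e+04.
Re > 4000 → turbulent. Relative roughness ε/D = 5.4e-05/0.4762 = 0.000113. Haaland: 1/√f = -1.8 log₁₀[(0.000113/3.7)^1.11 + 6.9/9.155e+04] = -1.8 log₁₀[9.77e-06 + 7.54e-05] = 7.326, so f = 0.01863.
Darcy-Weisbach: ΔP = f(L/D)(ρV²/2) = 0.01863·(3.072/0.4762)·(1901·0.5056²/2) = 0.01863·6.451·243 = 29.21 Pa.
Q = ṁ/ρ = 171.2/1901 = 0.09005 m³/s.
Pumping power P = QΔP = 0.09005·29.21 = 2.6307 W = 2.631 W.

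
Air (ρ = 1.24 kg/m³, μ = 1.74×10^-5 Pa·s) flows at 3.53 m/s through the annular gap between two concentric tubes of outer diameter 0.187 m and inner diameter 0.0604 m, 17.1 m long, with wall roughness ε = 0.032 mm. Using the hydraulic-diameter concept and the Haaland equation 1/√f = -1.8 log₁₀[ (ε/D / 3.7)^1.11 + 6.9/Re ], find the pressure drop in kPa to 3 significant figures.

ΔP ≈ 0.0246 kPa

Hydraulic diameter D_h = 4A/P = D_o - D_i = 0.187 - 0.0604 = 0.1266 m.
Re = ρVD_h/μ = 1.24·3.53·0.1266/1.74e-05 = 3.185e+04.
ε/D_h = 3.2e-05/0.1266 = 0.000253; Haaland gives 1/√f = -1.8 log₁₀[2.38e-05+0.000217] = 6.514, so f = 0.02357.
ΔP = f(L/D_h)(ρV²/2) = 0.02357·17.1/0.1266·7.726 = 24.59 Pa.
ΔP = 0.0246 kPa.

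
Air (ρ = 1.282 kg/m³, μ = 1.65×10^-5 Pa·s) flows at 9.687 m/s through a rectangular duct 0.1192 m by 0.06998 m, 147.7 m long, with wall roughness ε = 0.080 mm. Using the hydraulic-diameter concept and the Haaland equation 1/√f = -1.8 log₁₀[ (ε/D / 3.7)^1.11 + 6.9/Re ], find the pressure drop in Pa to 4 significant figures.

Hydraulic diameter D_h = 4A/P = 4·(0.1192·0.06998)/(2·(0.1192+0.06998)) = 0.03337/0.3784 = 0.08819 m.
Re = ρVD_h/μ = 1.282·9.687·0.08819/1.65e-05 = 6.637e+04.
ε/D_h = 8e-05/0.08819 = 0.000907; Haaland gives 1/√f = -1.8 log₁₀[9.82e-05+0.000104] = 6.65, so f = 0.02262.
ΔP = f(L/D_h)(ρV²/2) = 0.02262·147.7/0.08819·60.15 = 2278 Pa.

ΔP ≈ 2278 Pa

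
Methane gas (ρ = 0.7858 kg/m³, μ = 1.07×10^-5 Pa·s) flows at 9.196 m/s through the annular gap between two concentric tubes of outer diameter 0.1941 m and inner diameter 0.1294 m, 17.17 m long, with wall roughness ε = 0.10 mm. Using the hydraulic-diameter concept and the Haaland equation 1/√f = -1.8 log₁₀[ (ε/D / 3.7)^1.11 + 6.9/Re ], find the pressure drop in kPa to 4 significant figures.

Hydraulic diameter D_h = 4A/P = D_o - D_i = 0.1941 - 0.1294 = 0.0647 m.
Re = ρVD_h/μ = 0.7858·9.196·0.0647/1.07e-05 = 4.369e+04.
ε/D_h = 0.0001/0.0647 = 0.00155; Haaland gives 1/√f = -1.8 log₁₀[0.000177+0.000158] = 6.254, so f = 0.02557.
ΔP = f(L/D_h)(ρV²/2) = 0.02557·17.17/0.0647·33.23 = 225.4 Pa.
ΔP = 0.2254 kPa.

ΔP ≈ 0.2254 kPa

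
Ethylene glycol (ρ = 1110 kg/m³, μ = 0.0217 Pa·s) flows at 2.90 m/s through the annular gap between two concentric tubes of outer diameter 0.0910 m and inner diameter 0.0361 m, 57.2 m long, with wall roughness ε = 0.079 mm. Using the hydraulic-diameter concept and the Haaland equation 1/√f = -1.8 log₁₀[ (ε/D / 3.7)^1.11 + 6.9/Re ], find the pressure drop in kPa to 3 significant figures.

Hydraulic diameter D_h = 4A/P = D_o - D_i = 0.091 - 0.0361 = 0.0549 m.
Re = ρVD_h/μ = 1110·2.9·0.0549/0.0217 = 8144.
ε/D_h = 7.9e-05/0.0549 = 0.00144; Haaland gives 1/√f = -1.8 log₁₀[0.000164+0.000847] = 5.391, so f = 0.0344.
ΔP = f(L/D_h)(ρV²/2) = 0.0344·57.2/0.0549·4668 = 1.673e+05 Pa.
ΔP = 167 kPa.

ΔP ≈ 167 kPa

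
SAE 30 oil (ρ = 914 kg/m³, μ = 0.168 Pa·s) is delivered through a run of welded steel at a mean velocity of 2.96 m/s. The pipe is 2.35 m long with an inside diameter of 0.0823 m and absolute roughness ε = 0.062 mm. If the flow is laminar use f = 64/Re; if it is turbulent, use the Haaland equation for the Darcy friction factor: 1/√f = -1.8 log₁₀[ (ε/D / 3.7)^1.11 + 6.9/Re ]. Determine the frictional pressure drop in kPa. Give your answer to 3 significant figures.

Reynolds number Re = ρVD/μ = 914 · 2.96 · 0.0823 / 0.168 = 1325.
Re < 2300 → laminar flow, so f = 64/Re = 64/1325 = 0.04829 (the turbulent correlation is not needed).
Darcy-Weisbach: ΔP = f(L/D)(ρV²/2) = 0.04829·(2.35/0.0823)·(914·2.96²/2) = 0.04829·28.55·4004 = 5521 Pa.
ΔP = 5521 Pa = 5.52 kPa.

ΔP ≈ 5.52 kPa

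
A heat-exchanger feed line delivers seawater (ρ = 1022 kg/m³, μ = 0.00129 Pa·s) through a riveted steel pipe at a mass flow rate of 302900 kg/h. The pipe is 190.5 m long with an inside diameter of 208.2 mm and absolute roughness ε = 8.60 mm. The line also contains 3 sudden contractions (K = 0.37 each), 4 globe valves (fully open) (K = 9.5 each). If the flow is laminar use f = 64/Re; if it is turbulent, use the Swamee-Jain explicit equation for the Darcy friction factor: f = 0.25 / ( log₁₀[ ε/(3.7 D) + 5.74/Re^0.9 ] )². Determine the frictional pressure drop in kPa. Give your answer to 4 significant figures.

ΔP ≈ 296.6 kPa

ṁ = 302900 kg/h = 302900/3600 = 84.14 kg/s.
A = πD²/4 = π(0.2082)²/4 = 0.03404 m²; mean velocity V = ṁ/(ρA) = 84.14/(1022 · 0.03404) = 2.418 m/s.
Reynolds number Re = ρVD/μ = 1022 · 2.418 · 0.2082 / 0.00129 = 3.989e+05.
Re > 4000 → turbulent. Relative roughness ε/D = 0.0086/0.2082 = 0.0413. Swamee-Jain: f = 0.25/(log₁₀[0.0413/3.7 + 5.74/3.989e+05^0.9])² = 0.25/(log₁₀[0.0112 + 5.23e-05])² = 0.25/(-1.95)² = 0.06574.
Total minor-loss coefficient ΣK = 3·0.37 + 4·9.5 = 39.1.
ΔP = [f·L/D + ΣK]·(ρV²/2) = [0.06574·190.5/0.2082 + 39.1]·(1022·2.418²/2) = [60.15 + 39.1]·2988 = 2.966e+05 Pa.
ΔP = 2.966e+05 Pa = 296.6 kPa.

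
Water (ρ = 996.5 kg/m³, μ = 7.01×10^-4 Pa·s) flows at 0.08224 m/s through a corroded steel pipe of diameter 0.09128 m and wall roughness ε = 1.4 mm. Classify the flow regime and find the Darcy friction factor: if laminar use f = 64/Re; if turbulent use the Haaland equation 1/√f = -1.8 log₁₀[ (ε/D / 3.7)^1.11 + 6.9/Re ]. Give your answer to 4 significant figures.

f ≈ 0.04801

Re = ρVD/μ = 996.5·0.08224·0.09128/0.000701 = 1.067e+04.
Re > 4000 → turbulent. ε/D = 0.0014/0.09128 = 0.0153; Haaland: 1/√f = -1.8 log₁₀[0.00227 + 0.000647] = 4.564, so f = 0.04801.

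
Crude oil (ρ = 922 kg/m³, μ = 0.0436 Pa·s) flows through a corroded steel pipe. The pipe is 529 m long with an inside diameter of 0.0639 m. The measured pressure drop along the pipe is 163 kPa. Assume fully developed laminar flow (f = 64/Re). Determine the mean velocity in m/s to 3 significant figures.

V ≈ 0.902 m/s

For laminar flow, f = 64/Re with Re = ρVD/μ, so Darcy-Weisbach reduces to ΔP = 32μLV/D². Solving for V: V = ΔP·D²/(32μL) = 1.63e+05·(0.0639)²/(32·0.0436·529) = 0.9018 m/s.
Check: Re = ρVD/μ = 922·0.9018·0.0639/0.0436 = 1219 < 2300, so the laminar assumption holds.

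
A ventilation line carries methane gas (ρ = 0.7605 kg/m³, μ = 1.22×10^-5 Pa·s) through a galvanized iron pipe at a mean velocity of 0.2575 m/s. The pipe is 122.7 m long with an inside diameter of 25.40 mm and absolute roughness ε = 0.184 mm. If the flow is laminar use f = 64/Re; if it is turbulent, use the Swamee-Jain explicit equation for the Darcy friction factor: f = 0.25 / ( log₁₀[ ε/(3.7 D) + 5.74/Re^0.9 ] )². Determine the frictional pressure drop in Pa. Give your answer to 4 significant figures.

ΔP ≈ 19.12 Pa

Reynolds number Re = ρVD/μ = 0.7605 · 0.2575 · 0.0254 / 1.22e-05 = 407.7.
Re < 2300 → laminar flow, so f = 64/Re = 64/407.7 = 0.157 (the turbulent correlation is not needed).
Darcy-Weisbach: ΔP = f(L/D)(ρV²/2) = 0.157·(122.7/0.0254)·(0.7605·0.2575²/2) = 0.157·4831·0.02521 = 19.12 Pa.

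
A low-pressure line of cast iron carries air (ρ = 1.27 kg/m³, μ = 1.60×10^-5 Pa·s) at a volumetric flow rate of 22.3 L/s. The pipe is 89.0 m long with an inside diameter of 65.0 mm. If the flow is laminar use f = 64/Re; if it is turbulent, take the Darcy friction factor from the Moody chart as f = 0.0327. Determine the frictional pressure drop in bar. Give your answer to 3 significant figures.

Q = 22.3 L/s = 22.3/1000 = 0.0223 m³/s.
Cross-sectional area A = πD²/4 = π(0.065)²/4 = 0.003318 m²; mean velocity V = Q/A = 0.0223/0.003318 = 6.72 m/s.
Reynolds number Re = ρVD/μ = 1.27 · 6.72 · 0.065 / 1.6e-05 = 3.467e+04.
Re > 4000 → turbulent; use the Moody-chart value f = 0.0327.
Darcy-Weisbach: ΔP = f(L/D)(ρV²/2) = 0.0327·(89/0.065)·(1.27·6.72²/2) = 0.0327·1369·28.68 = 1284 Pa.
ΔP = 1284 Pa = 0.0128 bar.

ΔP ≈ 0.0128 bar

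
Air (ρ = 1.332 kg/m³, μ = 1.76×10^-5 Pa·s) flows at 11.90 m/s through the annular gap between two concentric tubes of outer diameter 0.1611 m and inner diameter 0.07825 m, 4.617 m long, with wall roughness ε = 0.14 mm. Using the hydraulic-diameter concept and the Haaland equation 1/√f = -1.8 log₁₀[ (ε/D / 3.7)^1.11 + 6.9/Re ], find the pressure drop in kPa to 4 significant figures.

Hydraulic diameter D_h = 4A/P = D_o - D_i = 0.1611 - 0.07825 = 0.08285 m.
Re = ρVD_h/μ = 1.332·11.9·0.08285/1.76e-05 = 7.462e+04.
ε/D_h = 0.00014/0.08285 = 0.00169; Haaland gives 1/√f = -1.8 log₁₀[0.000196+9.25e-05] = 6.372, so f = 0.02463.
ΔP = f(L/D_h)(ρV²/2) = 0.02463·4.617/0.08285·94.31 = 129.4 Pa.
ΔP = 0.1294 kPa.

ΔP ≈ 0.1294 kPa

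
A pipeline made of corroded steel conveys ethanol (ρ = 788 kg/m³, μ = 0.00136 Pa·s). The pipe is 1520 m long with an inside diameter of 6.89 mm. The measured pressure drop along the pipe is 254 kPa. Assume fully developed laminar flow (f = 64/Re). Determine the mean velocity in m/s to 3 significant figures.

For laminar flow, f = 64/Re with Re = ρVD/μ, so Darcy-Weisbach reduces to ΔP = 32μLV/D². Solving for V: V = ΔP·D²/(32μL) = 2.54e+05·(0.00689)²/(32·0.00136·1520) = 0.1823 m/s.
Check: Re = ρVD/μ = 788·0.1823·0.00689/0.00136 = 727.7 < 2300, so the laminar assumption holds.

V ≈ 0.182 m/s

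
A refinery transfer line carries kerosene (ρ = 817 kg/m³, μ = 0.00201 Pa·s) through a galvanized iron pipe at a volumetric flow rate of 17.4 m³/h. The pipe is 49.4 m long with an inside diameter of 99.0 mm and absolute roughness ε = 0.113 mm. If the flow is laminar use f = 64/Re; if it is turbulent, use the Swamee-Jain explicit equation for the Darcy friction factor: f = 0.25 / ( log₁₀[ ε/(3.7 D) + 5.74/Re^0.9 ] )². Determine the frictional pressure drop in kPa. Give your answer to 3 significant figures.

Q = 17.4 m³/h = 17.4/3600 = 0.004833 m³/s.
Cross-sectional area A = πD²/4 = π(0.099)²/4 = 0.007698 m²; mean velocity V = Q/A = 0.004833/0.007698 = 0.6279 m/s.
Reynolds number Re = ρVD/μ = 817 · 0.6279 · 0.099 / 0.00201 = 2.527e+04.
Re > 4000 → turbulent. Relative roughness ε/D = 0.000113/0.099 = 0.00114. Swamee-Jain: f = 0.25/(log₁₀[0.00114/3.7 + 5.74/2.527e+04^0.9])² = 0.25/(log₁₀[0.000308 + 0.000626])² = 0.25/(-3.029)² = 0.02724.
Darcy-Weisbach: ΔP = f(L/D)(ρV²/2) = 0.02724·(49.4/0.099)·(817·0.6279²/2) = 0.02724·499·161.1 = 2189 Pa.
ΔP = 2189 Pa = 2.19 kPa.

ΔP ≈ 2.19 kPa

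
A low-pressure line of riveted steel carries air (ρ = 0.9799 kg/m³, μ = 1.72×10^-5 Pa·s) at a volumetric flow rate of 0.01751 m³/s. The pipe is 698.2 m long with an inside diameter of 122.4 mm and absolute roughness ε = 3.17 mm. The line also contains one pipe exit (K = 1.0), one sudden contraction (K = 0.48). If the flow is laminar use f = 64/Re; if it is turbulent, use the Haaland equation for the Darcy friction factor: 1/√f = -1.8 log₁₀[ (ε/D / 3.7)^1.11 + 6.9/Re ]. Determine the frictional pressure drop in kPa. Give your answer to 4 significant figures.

Cross-sectional area A = πD²/4 = π(0.1224)²/4 = 0.01177 m²; mean velocity V = Q/A = 0.01751/0.01177 = 1.488 m/s.
Reynolds number Re = ρVD/μ = 0.9799 · 1.488 · 0.1224 / 1.72e-05 = 1.038e+04.
Re > 4000 → turbulent. Relative roughness ε/D = 0.00317/0.1224 = 0.0259. Haaland: 1/√f = -1.8 log₁₀[(0.0259/3.7)^1.11 + 6.9/1.038e+04] = -1.8 log₁₀[0.00406 + 0.000665] = 4.187, so f = 0.05705.
Total minor-loss coefficient ΣK = 1·1 + 1·0.48 = 1.48.
ΔP = [f·L/D + ΣK]·(ρV²/2) = [0.05705·698.2/0.1224 + 1.48]·(0.9799·1.488²/2) = [325.4 + 1.48]·1.085 = 354.7 Pa.
ΔP = 354.7 Pa = 0.3547 kPa.

ΔP ≈ 0.3547 kPa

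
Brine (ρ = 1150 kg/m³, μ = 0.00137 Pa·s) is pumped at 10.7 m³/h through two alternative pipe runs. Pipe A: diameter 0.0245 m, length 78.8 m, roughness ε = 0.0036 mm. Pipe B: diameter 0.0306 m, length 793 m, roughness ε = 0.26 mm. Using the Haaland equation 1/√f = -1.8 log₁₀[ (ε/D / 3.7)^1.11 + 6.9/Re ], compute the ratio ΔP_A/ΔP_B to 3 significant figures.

Pipe A: V = Q/A = 0.002972/0.0004714 = 6.305 m/s; Re = 1.297e+05; ε/D = 0.000147; Haaland → f = 0.01767; ΔP_A = f(L/D)(ρV²/2) = 1.299e+06 Pa.
Pipe B: V = Q/A = 0.002972/0.0007354 = 4.042 m/s; Re = 1.038e+05; ε/D = 0.0085; Haaland → f = 0.03656; ΔP_B = f(L/D)(ρV²/2) = 8.9e+06 Pa.
ΔP_A/ΔP_B = 1.299e+06/8.9e+06 = 0.146.

ΔP_A/ΔP_B ≈ 0.146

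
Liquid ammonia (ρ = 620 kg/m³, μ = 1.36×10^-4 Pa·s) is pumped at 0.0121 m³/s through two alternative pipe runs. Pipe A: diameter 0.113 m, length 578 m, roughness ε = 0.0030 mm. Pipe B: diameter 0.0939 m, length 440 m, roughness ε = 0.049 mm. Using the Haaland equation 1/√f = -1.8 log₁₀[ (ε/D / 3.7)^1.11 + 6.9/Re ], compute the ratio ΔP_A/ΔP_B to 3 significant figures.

Pipe A: V = Q/A = 0.0121/0.01003 = 1.207 m/s; Re = 6.215e+05; ε/D = 2.65e-05; Haaland → f = 0.01294; ΔP_A = f(L/D)(ρV²/2) = 2.986e+04 Pa.
Pipe B: V = Q/A = 0.0121/0.006925 = 1.747 m/s; Re = 7.48e+05; ε/D = 0.000522; Haaland → f = 0.01746; ΔP_B = f(L/D)(ρV²/2) = 7.742e+04 Pa.
ΔP_A/ΔP_B = 2.986e+04/7.742e+04 = 0.386.

ΔP_A/ΔP_B ≈ 0.386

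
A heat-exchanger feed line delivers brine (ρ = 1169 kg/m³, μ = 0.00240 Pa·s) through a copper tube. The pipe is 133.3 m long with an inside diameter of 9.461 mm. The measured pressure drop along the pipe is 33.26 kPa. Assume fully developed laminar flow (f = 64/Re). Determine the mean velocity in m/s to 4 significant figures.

For laminar flow, f = 64/Re with Re = ρVD/μ, so Darcy-Weisbach reduces to ΔP = 32μLV/D². Solving for V: V = ΔP·D²/(32μL) = 3.326e+04·(0.009461)²/(32·0.0024·133.3) = 0.2908 m/s.
Check: Re = ρVD/μ = 1169·0.2908·0.009461/0.0024 = 1340 < 2300, so the laminar assumption holds.

V ≈ 0.2908 m/s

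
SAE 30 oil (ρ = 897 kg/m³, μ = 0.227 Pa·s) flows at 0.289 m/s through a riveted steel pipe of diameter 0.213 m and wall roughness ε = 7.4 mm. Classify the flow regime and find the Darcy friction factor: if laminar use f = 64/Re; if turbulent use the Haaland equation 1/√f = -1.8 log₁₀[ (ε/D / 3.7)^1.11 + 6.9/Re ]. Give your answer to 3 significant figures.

Re = ρVD/μ = 897·0.289·0.213/0.227 = 243.2.
Re < 2300 → laminar, so f = 64/Re = 0.2631 (roughness is irrelevant in laminar flow).

f ≈ 0.263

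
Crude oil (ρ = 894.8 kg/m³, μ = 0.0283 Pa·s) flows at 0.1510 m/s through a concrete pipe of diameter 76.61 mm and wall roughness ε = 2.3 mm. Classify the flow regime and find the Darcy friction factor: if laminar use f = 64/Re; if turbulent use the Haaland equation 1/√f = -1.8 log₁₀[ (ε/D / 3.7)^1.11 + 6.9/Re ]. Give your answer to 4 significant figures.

f ≈ 0.1750

Re = ρVD/μ = 894.8·0.151·0.07661/0.0283 = 365.8.
Re < 2300 → laminar, so f = 64/Re = 0.175 (roughness is irrelevant in laminar flow).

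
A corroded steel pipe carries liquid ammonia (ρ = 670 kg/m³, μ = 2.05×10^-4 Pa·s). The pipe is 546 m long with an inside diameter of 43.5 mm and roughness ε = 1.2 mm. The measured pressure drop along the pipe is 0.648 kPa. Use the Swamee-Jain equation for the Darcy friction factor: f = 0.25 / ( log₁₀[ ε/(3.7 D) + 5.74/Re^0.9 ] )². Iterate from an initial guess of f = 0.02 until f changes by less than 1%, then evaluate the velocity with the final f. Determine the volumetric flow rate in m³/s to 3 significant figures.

Rearranging Darcy-Weisbach: V = √(2·ΔP·D/(f·L·ρ)). With ε/D = 0.0012/0.0435 = 0.0276, iterate starting from f = 0.02:
  f = 0.02 → V = √(2·648·0.0435/(0.02·546·670)) = 0.08778 m/s; Re = ρVD/μ = 1.248e+04; f → 0.0587
  f = 0.0587 → V = 0.05124 m/s; Re = 7284; f → 0.06078
  f = 0.06078 → V = 0.05035 m/s; Re = 7159; f → 0.06086
Converged (Δf/f < 1%). With the final f = 0.06086: V = √(2·648·0.0435/(0.06086·546·670)) = 0.05032 m/s.
Q = V·A = 0.05032·(π/4·0.0435²) = 7.478e-05 m³/s = 7.48×10^-5 m³/s.

Q ≈ 7.48×10^-5 m³/s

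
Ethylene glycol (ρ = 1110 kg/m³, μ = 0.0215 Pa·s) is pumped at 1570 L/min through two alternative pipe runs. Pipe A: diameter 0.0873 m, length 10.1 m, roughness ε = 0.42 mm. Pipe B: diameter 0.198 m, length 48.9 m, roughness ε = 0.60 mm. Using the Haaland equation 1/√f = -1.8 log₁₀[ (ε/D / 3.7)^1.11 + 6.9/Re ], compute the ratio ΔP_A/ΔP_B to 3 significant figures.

Pipe A: V = Q/A = 0.02617/0.005986 = 4.371 m/s; Re = 1.97e+04; ε/D = 0.00481; Haaland → f = 0.03406; ΔP_A = f(L/D)(ρV²/2) = 4.179e+04 Pa.
Pipe B: V = Q/A = 0.02617/0.03079 = 0.8498 m/s; Re = 8687; ε/D = 0.00303; Haaland → f = 0.0359; ΔP_B = f(L/D)(ρV²/2) = 3554 Pa.
ΔP_A/ΔP_B = 4.179e+04/3554 = 11.8.

ΔP_A/ΔP_B ≈ 11.8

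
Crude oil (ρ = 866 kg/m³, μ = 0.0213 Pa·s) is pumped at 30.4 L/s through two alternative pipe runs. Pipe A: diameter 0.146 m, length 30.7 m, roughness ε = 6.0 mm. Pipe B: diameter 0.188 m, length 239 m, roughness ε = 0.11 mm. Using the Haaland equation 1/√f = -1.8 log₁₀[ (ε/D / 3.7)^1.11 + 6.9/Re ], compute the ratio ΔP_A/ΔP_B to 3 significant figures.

ΔP_A/ΔP_B ≈ 0.934

Pipe A: V = Q/A = 0.0304/0.01674 = 1.816 m/s; Re = 1.078e+04; ε/D = 0.0411; Haaland → f = 0.06802; ΔP_A = f(L/D)(ρV²/2) = 2.042e+04 Pa.
Pipe B: V = Q/A = 0.0304/0.02776 = 1.095 m/s; Re = 8371; ε/D = 0.000585; Haaland → f = 0.03311; ΔP_B = f(L/D)(ρV²/2) = 2.186e+04 Pa.
ΔP_A/ΔP_B = 2.042e+04/2.186e+04 = 0.934.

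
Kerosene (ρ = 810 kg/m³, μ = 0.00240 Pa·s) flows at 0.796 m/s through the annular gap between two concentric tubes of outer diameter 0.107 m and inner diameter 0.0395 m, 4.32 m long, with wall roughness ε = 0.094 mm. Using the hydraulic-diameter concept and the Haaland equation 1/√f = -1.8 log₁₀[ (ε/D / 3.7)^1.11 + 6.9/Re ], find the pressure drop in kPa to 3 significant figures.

Hydraulic diameter D_h = 4A/P = D_o - D_i = 0.107 - 0.0395 = 0.0675 m.
Re = ρVD_h/μ = 810·0.796·0.0675/0.0024 = 1.813e+04.
ε/D_h = 9.4e-05/0.0675 = 0.00139; Haaland gives 1/√f = -1.8 log₁₀[0.000158+0.000381] = 5.884, so f = 0.02889.
ΔP = f(L/D_h)(ρV²/2) = 0.02889·4.32/0.0675·256.6 = 474.4 Pa.
ΔP = 0.474 kPa.

ΔP ≈ 0.474 kPa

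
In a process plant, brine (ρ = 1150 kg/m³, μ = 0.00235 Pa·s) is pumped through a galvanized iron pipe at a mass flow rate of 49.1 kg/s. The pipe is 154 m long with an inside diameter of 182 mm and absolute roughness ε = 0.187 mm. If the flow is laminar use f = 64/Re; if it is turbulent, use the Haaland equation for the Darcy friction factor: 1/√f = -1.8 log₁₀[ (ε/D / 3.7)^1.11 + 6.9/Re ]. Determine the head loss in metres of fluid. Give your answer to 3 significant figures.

h_f ≈ 2.49 m

A = πD²/4 = π(0.182)²/4 = 0.02602 m²; mean velocity V = ṁ/(ρA) = 49.1/(1150 · 0.02602) = 1.641 m/s.
Reynolds number Re = ρVD/μ = 1150 · 1.641 · 0.182 / 0.00235 = 1.462e+05.
Re > 4000 → turbulent. Relative roughness ε/D = 0.000187/0.182 = 0.00103. Haaland: 1/√f = -1.8 log₁₀[(0.00103/3.7)^1.11 + 6.9/1.462e+05] = -1.8 log₁₀[0.000113 + 4.72e-05] = 6.832, so f = 0.02142.
Darcy-Weisbach: ΔP = f(L/D)(ρV²/2) = 0.02142·(154/0.182)·(1150·1.641²/2) = 0.02142·846.2·1549 = 2.807e+04 Pa.
Head loss h_f = ΔP/(ρg) = 2.807e+04/(1150·9.81) = 2.49 m.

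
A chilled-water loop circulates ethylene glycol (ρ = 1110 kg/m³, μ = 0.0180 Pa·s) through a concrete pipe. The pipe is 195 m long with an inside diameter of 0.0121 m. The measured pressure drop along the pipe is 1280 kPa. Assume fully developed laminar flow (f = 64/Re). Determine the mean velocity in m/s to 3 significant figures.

For laminar flow, f = 64/Re with Re = ρVD/μ, so Darcy-Weisbach reduces to ΔP = 32μLV/D². Solving for V: V = ΔP·D²/(32μL) = 1.28e+06·(0.0121)²/(32·0.018·195) = 1.668 m/s.
Check: Re = ρVD/μ = 1110·1.668·0.0121/0.018 = 1245 < 2300, so the laminar assumption holds.

V ≈ 1.67 m/s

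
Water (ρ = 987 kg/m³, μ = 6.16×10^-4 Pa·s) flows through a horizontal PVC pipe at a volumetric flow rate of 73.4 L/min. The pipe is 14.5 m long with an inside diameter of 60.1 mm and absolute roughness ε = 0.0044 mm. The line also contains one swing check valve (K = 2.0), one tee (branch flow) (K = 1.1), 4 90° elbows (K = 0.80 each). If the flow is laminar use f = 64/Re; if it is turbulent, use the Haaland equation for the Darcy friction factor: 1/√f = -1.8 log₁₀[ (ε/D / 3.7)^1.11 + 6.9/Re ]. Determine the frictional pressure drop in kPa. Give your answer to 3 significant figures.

Q = 73.4 L/min = 73.4/60000 = 0.001223 m³/s.
Cross-sectional area A = πD²/4 = π(0.0601)²/4 = 0.002837 m²; mean velocity V = Q/A = 0.001223/0.002837 = 0.4312 m/s.
Reynolds number Re = ρVD/μ = 987 · 0.4312 · 0.0601 / 0.000616 = 4.153e+04.
Re > 4000 → turbulent. Relative roughness ε/D = 4.4e-06/0.0601 = 7.32e-05. Haaland: 1/√f = -1.8 log₁₀[(7.32e-05/3.7)^1.11 + 6.9/4.153e+04] = -1.8 log₁₀[6.01e-06 + 0.000166] = 6.775, so f = 0.02178.
Total minor-loss coefficient ΣK = 1·2 + 1·1.1 + 4·0.8 = 6.3.
ΔP = [f·L/D + ΣK]·(ρV²/2) = [0.02178·14.5/0.0601 + 6.3]·(987·0.4312²/2) = [5.256 + 6.3]·91.77 = 1060 Pa.
ΔP = 1060 Pa = 1.06 kPa.

ΔP ≈ 1.06 kPa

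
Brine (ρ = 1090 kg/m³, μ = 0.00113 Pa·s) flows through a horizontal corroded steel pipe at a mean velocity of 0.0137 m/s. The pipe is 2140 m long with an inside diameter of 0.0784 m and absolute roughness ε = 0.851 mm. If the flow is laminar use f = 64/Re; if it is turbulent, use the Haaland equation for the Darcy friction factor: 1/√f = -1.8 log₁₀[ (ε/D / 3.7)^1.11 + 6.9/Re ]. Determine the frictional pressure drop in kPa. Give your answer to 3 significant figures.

Reynolds number Re = ρVD/μ = 1090 · 0.0137 · 0.0784 / 0.00113 = 1036.
Re < 2300 → laminar flow, so f = 64/Re = 64/1036 = 0.06177 (the turbulent correlation is not needed).
Darcy-Weisbach: ΔP = f(L/D)(ρV²/2) = 0.06177·(2140/0.0784)·(1090·0.0137²/2) = 0.06177·2.73e+04·0.1023 = 172.5 Pa.
ΔP = 172.5 Pa = 0.172 kPa.

ΔP ≈ 0.172 kPa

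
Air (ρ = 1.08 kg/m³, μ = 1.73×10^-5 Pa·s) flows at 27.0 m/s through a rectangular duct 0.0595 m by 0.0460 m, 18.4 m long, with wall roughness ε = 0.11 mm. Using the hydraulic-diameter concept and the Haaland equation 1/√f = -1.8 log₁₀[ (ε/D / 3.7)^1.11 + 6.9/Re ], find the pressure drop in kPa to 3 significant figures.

ΔP ≈ 3.56 kPa

Hydraulic diameter D_h = 4A/P = 4·(0.0595·0.046)/(2·(0.0595+0.046)) = 0.01095/0.211 = 0.05189 m.
Re = ρVD_h/μ = 1.08·27·0.05189/1.73e-05 = 8.746e+04.
ε/D_h = 0.00011/0.05189 = 0.00212; Haaland gives 1/√f = -1.8 log₁₀[0.000252+7.89e-05] = 6.264, so f = 0.02548.
ΔP = f(L/D_h)(ρV²/2) = 0.02548·18.4/0.05189·393.7 = 3557 Pa.
ΔP = 3.56 kPa.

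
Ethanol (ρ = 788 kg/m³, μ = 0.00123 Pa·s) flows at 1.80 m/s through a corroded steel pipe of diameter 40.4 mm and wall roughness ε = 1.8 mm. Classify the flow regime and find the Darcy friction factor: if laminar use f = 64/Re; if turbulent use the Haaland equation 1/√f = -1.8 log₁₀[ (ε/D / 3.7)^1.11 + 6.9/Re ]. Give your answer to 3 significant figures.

f ≈ 0.0686

Re = ρVD/μ = 788·1.8·0.0404/0.00123 = 4.659e+04.
Re > 4000 → turbulent. ε/D = 0.0018/0.0404 = 0.0446; Haaland: 1/√f = -1.8 log₁₀[0.00741 + 0.000148] = 3.819, so f = 0.06855.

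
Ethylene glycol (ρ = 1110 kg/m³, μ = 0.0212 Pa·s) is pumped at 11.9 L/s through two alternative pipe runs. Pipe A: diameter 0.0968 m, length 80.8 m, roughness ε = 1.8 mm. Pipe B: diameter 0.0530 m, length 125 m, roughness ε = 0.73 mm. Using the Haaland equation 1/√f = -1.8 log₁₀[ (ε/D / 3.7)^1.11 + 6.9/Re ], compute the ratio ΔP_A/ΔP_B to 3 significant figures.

ΔP_A/ΔP_B ≈ 0.0364

Pipe A: V = Q/A = 0.0119/0.007359 = 1.617 m/s; Re = 8195; ε/D = 0.0186; Haaland → f = 0.05194; ΔP_A = f(L/D)(ρV²/2) = 6.291e+04 Pa.
Pipe B: V = Q/A = 0.0119/0.002206 = 5.394 m/s; Re = 1.497e+04; ε/D = 0.0138; Haaland → f = 0.04542; ΔP_B = f(L/D)(ρV²/2) = 1.73e+06 Pa.
ΔP_A/ΔP_B = 6.291e+04/1.73e+06 = 0.0364.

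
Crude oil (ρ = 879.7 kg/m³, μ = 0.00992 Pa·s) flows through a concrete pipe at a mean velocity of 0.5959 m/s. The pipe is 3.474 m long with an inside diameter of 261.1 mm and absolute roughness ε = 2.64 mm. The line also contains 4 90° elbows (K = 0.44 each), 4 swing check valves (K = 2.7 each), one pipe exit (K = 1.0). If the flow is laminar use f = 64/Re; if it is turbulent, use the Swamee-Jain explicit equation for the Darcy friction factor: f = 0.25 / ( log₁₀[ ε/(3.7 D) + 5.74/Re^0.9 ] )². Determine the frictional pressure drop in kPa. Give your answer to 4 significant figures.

Reynolds number Re = ρVD/μ = 879.7 · 0.5959 · 0.2611 / 0.00992 = 1.38e+04.
Re > 4000 → turbulent. Relative roughness ε/D = 0.00264/0.2611 = 0.0101. Swamee-Jain: f = 0.25/(log₁₀[0.0101/3.7 + 5.74/1.38e+04^0.9])² = 0.25/(log₁₀[0.00273 + 0.00108])² = 0.25/(-2.419)² = 0.04273.
Total minor-loss coefficient ΣK = 4·0.44 + 4·2.7 + 1·1 = 13.6.
ΔP = [f·L/D + ΣK]·(ρV²/2) = [0.04273·3.474/0.2611 + 13.6]·(879.7·0.5959²/2) = [0.5685 + 13.6]·156.2 = 2207 Pa.
ΔP = 2207 Pa = 2.207 kPa.

ΔP ≈ 2.207 kPa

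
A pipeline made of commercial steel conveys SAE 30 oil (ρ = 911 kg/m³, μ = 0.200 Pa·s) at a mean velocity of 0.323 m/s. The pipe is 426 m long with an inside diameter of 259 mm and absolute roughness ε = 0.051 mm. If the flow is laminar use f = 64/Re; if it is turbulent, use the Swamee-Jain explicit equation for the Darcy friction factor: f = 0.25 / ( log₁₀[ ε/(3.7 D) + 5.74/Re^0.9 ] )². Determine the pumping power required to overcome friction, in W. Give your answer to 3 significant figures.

P ≈ 223 W

Reynolds number Re = ρVD/μ = 911 · 0.323 · 0.259 / 0.2 = 381.1.
Re < 2300 → laminar flow, so f = 64/Re = 64/381.1 = 0.168 (the turbulent correlation is not needed).
Darcy-Weisbach: ΔP = f(L/D)(ρV²/2) = 0.168·(426/0.259)·(911·0.323²/2) = 0.168·1645·47.52 = 1.313e+04 Pa.
Q = V·A = 0.323·0.05269 = 0.01702 m³/s.
Pumping power P = QΔP = 0.01702·1.313e+04 = 223.4 W = 223 W.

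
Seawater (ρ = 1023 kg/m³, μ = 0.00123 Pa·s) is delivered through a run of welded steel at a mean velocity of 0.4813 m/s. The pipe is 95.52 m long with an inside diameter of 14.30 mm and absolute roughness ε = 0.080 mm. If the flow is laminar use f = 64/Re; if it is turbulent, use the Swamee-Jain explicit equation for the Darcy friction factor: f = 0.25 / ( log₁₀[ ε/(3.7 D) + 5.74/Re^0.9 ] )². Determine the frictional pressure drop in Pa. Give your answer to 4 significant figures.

Reynolds number Re = ρVD/μ = 1023 · 0.4813 · 0.0143 / 0.00123 = 5724.
Re > 4000 → turbulent. Relative roughness ε/D = 8e-05/0.0143 = 0.00559. Swamee-Jain: f = 0.25/(log₁₀[0.00559/3.7 + 5.74/5724^0.9])² = 0.25/(log₁₀[0.00151 + 0.00238])² = 0.25/(-2.41)² = 0.04306.
Darcy-Weisbach: ΔP = f(L/D)(ρV²/2) = 0.04306·(95.52/0.0143)·(1023·0.4813²/2) = 0.04306·6680·118.5 = 3.408e+04 Pa.

ΔP ≈ 34080 Pa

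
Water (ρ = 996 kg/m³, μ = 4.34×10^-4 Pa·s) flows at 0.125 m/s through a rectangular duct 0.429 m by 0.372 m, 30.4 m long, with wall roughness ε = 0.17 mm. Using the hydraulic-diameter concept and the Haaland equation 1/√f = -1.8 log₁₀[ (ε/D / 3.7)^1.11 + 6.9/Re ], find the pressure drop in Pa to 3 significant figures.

Hydraulic diameter D_h = 4A/P = 4·(0.429·0.372)/(2·(0.429+0.372)) = 0.6384/1.602 = 0.3985 m.
Re = ρVD_h/μ = 996·0.125·0.3985/0.000434 = 1.143e+05.
ε/D_h = 0.00017/0.3985 = 0.000427; Haaland gives 1/√f = -1.8 log₁₀[4.25e-05+6.04e-05] = 7.178, so f = 0.01941.
ΔP = f(L/D_h)(ρV²/2) = 0.01941·30.4/0.3985·7.781 = 11.52 Pa.

ΔP ≈ 11.5 Pa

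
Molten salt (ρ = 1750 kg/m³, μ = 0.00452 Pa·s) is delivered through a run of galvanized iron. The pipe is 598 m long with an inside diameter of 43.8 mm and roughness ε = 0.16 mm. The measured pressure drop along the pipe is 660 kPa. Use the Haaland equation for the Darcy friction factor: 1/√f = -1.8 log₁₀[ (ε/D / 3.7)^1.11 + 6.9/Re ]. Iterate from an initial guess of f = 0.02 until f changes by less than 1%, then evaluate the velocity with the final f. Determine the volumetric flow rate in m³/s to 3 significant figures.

Q ≈ 0.00198 m³/s

Rearranging Darcy-Weisbach: V = √(2·ΔP·D/(f·L·ρ)). With ε/D = 0.00016/0.0438 = 0.00365, iterate starting from f = 0.02:
  f = 0.02 → V = √(2·6.6e+05·0.0438/(0.02·598·1750)) = 1.662 m/s; Re = ρVD/μ = 2.818e+04; f → 0.03108
  f = 0.03108 → V = 1.333 m/s; Re = 2.261e+04; f → 0.0318
  f = 0.0318 → V = 1.318 m/s; Re = 2.235e+04; f → 0.03184
Converged (Δf/f < 1%). With the final f = 0.03184: V = √(2·6.6e+05·0.0438/(0.03184·598·1750)) = 1.317 m/s.
Q = V·A = 1.317·(π/4·0.0438²) = 0.001985 m³/s = 0.00198 m³/s.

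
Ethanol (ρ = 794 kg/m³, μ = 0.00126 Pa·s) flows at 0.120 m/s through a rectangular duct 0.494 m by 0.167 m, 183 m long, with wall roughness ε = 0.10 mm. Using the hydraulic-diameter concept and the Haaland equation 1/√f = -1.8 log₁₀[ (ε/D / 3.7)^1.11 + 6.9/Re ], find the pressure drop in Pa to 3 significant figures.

Hydraulic diameter D_h = 4A/P = 4·(0.494·0.167)/(2·(0.494+0.167)) = 0.33/1.322 = 0.2496 m.
Re = ρVD_h/μ = 794·0.12·0.2496/0.00126 = 1.888e+04.
ε/D_h = 0.0001/0.2496 = 0.000401; Haaland gives 1/√f = -1.8 log₁₀[3.97e-05+0.000366] = 6.106, so f = 0.02682.
ΔP = f(L/D_h)(ρV²/2) = 0.02682·183/0.2496·5.717 = 112.4 Pa.

ΔP ≈ 112 Pa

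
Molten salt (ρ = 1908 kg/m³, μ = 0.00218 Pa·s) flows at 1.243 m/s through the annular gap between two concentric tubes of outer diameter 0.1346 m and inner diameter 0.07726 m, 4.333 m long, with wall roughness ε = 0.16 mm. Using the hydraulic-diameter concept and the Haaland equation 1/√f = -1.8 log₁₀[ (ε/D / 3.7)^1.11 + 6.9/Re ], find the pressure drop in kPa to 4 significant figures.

Hydraulic diameter D_h = 4A/P = D_o - D_i = 0.1346 - 0.07726 = 0.05734 m.
Re = ρVD_h/μ = 1908·1.243·0.05734/0.00218 = 6.238e+04.
ε/D_h = 0.00016/0.05734 = 0.00279; Haaland gives 1/√f = -1.8 log₁₀[0.000342+0.000111] = 6.02, so f = 0.0276.
ΔP = f(L/D_h)(ρV²/2) = 0.0276·4.333/0.05734·1474 = 3074 Pa.
ΔP = 3.074 kPa.

ΔP ≈ 3.074 kPa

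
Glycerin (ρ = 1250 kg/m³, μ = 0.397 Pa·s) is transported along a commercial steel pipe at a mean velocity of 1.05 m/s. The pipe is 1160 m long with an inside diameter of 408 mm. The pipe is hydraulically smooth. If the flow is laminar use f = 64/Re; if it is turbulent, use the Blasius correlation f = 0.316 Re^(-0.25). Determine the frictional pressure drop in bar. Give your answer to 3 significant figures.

ΔP ≈ 0.930 bar

Reynolds number Re = ρVD/μ = 1250 · 1.05 · 0.408 / 0.397 = 1349.
Re < 2300 → laminar flow, so f = 64/Re = 64/1349 = 0.04745 (the turbulent correlation is not needed).
Darcy-Weisbach: ΔP = f(L/D)(ρV²/2) = 0.04745·(1160/0.408)·(1250·1.05²/2) = 0.04745·2843·689.1 = 9.295e+04 Pa.
ΔP = 9.295e+04 Pa = 0.930 bar.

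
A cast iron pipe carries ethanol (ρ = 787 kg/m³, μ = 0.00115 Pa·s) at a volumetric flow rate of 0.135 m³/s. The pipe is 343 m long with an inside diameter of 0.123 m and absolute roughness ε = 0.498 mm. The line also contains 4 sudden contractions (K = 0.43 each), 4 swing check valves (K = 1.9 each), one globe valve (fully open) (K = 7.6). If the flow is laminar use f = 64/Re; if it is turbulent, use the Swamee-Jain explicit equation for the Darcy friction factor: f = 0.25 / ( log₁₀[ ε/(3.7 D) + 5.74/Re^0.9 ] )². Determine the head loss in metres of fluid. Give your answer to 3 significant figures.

h_f ≈ 638 m

Cross-sectional area A = πD²/4 = π(0.123)²/4 = 0.01188 m²; mean velocity V = Q/A = 0.135/0.01188 = 11.36 m/s.
Reynolds number Re = ρVD/μ = 787 · 11.36 · 0.123 / 0.00115 = 9.563e+05.
Re > 4000 → turbulent. Relative roughness ε/D = 0.000498/0.123 = 0.00405. Swamee-Jain: f = 0.25/(log₁₀[0.00405/3.7 + 5.74/9.563e+05^0.9])² = 0.25/(log₁₀[0.00109 + 2.38e-05])² = 0.25/(-2.952)² = 0.0287.
Total minor-loss coefficient ΣK = 4·0.43 + 4·1.9 + 1·7.6 = 16.9.
ΔP = [f·L/D + ΣK]·(ρV²/2) = [0.0287·343/0.123 + 16.9]·(787·11.36²/2) = [80.03 + 16.9]·5.079e+04 = 4.924e+06 Pa.
Head loss h_f = ΔP/(ρg) = 4.924e+06/(787·9.81) = 638 m.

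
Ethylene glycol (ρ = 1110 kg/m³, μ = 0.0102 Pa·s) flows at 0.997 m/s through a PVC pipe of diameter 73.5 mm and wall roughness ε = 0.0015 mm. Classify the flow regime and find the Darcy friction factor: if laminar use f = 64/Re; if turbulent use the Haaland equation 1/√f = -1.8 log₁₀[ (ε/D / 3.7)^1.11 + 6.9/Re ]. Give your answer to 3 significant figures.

Re = ρVD/μ = 1110·0.997·0.0735/0.0102 = 7975.
Re > 4000 → turbulent. ε/D = 1.5e-06/0.0735 = 2.04e-05; Haaland: 1/√f = -1.8 log₁₀[1.46e-06 + 0.000865] = 5.512, so f = 0.03292.

f ≈ 0.0329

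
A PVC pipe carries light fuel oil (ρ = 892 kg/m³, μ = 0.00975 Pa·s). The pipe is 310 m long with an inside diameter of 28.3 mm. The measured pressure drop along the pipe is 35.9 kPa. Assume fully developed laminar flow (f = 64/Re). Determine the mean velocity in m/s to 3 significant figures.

V ≈ 0.297 m/s

For laminar flow, f = 64/Re with Re = ρVD/μ, so Darcy-Weisbach reduces to ΔP = 32μLV/D². Solving for V: V = ΔP·D²/(32μL) = 3.59e+04·(0.0283)²/(32·0.00975·310) = 0.2973 m/s.
Check: Re = ρVD/μ = 892·0.2973·0.0283/0.00975 = 769.7 < 2300, so the laminar assumption holds.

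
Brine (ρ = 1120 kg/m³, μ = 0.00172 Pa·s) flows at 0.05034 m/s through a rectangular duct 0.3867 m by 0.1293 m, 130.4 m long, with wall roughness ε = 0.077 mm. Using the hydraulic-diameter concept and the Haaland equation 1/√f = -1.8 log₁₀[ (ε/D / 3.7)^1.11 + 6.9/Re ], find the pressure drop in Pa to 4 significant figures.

ΔP ≈ 33.90 Pa

Hydraulic diameter D_h = 4A/P = 4·(0.3867·0.1293)/(2·(0.3867+0.1293)) = 0.2/1.032 = 0.1938 m.
Re = ρVD_h/μ = 1120·0.05034·0.1938/0.00172 = 6353.
ε/D_h = 7.7e-05/0.1938 = 0.000397; Haaland gives 1/√f = -1.8 log₁₀[3.93e-05+0.00109] = 5.308, so f = 0.0355.
ΔP = f(L/D_h)(ρV²/2) = 0.0355·130.4/0.1938·1.419 = 33.9 Pa.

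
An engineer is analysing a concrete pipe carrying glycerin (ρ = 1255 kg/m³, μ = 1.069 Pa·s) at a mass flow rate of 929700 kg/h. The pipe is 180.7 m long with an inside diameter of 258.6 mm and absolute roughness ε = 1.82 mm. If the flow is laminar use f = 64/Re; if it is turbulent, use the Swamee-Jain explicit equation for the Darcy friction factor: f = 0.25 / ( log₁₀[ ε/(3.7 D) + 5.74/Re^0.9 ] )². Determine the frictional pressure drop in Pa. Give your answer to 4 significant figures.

ṁ = 929700 kg/h = 929700/3600 = 258.2 kg/s.
A = πD²/4 = π(0.2586)²/4 = 0.05252 m²; mean velocity V = ṁ/(ρA) = 258.2/(1255 · 0.05252) = 3.918 m/s.
Reynolds number Re = ρVD/μ = 1255 · 3.918 · 0.2586 / 1.07 = 1189.
Re < 2300 → laminar flow, so f = 64/Re = 64/1189 = 0.05381 (the turbulent correlation is not needed).
Darcy-Weisbach: ΔP = f(L/D)(ρV²/2) = 0.05381·(180.7/0.2586)·(1255·3.918²/2) = 0.05381·698.8·9632 = 3.621e+05 Pa.

ΔP ≈ 362100 Pa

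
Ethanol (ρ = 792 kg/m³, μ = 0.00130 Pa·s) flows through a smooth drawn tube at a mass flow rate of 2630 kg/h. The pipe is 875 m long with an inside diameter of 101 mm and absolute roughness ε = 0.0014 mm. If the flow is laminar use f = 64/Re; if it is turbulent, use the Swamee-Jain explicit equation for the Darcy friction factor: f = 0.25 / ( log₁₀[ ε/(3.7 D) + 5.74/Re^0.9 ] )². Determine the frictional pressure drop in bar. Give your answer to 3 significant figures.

ṁ = 2630 kg/h = 2630/3600 = 0.7306 kg/s.
A = πD²/4 = π(0.101)²/4 = 0.008012 m²; mean velocity V = ṁ/(ρA) = 0.7306/(792 · 0.008012) = 0.1151 m/s.
Reynolds number Re = ρVD/μ = 792 · 0.1151 · 0.101 / 0.0013 = 7084.
Re > 4000 → turbulent. Relative roughness ε/D = 1.4e-06/0.101 = 1.39e-05. Swamee-Jain: f = 0.25/(log₁₀[1.39e-05/3.7 + 5.74/7084^0.9])² = 0.25/(log₁₀[3.75e-06 + 0.00197])² = 0.25/(-2.706)² = 0.03415.
Darcy-Weisbach: ΔP = f(L/D)(ρV²/2) = 0.03415·(875/0.101)·(792·0.1151²/2) = 0.03415·8663·5.249 = 1553 Pa.
ΔP = 1553 Pa = 0.0155 bar.

ΔP ≈ 0.0155 bar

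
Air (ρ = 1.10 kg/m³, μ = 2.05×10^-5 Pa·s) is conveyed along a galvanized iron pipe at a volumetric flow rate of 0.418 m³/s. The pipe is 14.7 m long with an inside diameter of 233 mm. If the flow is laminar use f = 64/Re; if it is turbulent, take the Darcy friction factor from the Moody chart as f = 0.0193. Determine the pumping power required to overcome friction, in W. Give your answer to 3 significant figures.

Cross-sectional area A = πD²/4 = π(0.233)²/4 = 0.04264 m²; mean velocity V = Q/A = 0.418/0.04264 = 9.803 m/s.
Reynolds number Re = ρVD/μ = 1.1 · 9.803 · 0.233 / 2.05e-05 = 1.226e+05.
Re > 4000 → turbulent; use the Moody-chart value f = 0.0193.
Darcy-Weisbach: ΔP = f(L/D)(ρV²/2) = 0.0193·(14.7/0.233)·(1.1·9.803²/2) = 0.0193·63.09·52.86 = 64.36 Pa.
Pumping power P = QΔP = 0.418·64.36 = 26.90 W = 26.9 W.

P ≈ 26.9 W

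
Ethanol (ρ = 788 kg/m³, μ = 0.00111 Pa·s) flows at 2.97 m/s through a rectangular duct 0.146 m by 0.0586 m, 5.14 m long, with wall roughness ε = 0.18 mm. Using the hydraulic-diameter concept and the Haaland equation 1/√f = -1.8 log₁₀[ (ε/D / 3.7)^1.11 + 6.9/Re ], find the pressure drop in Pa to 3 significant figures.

ΔP ≈ 5290 Pa

Hydraulic diameter D_h = 4A/P = 4·(0.146·0.0586)/(2·(0.146+0.0586)) = 0.03422/0.4092 = 0.08363 m.
Re = ρVD_h/μ = 788·2.97·0.08363/0.00111 = 1.763e+05.
ε/D_h = 0.00018/0.08363 = 0.00215; Haaland gives 1/√f = -1.8 log₁₀[0.000256+3.91e-05] = 6.353, so f = 0.02478.
ΔP = f(L/D_h)(ρV²/2) = 0.02478·5.14/0.08363·3475 = 5292 Pa.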